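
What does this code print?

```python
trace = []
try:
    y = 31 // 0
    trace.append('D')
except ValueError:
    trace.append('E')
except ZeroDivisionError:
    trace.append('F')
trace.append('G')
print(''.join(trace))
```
FG

ZeroDivisionError is caught by its specific handler, not ValueError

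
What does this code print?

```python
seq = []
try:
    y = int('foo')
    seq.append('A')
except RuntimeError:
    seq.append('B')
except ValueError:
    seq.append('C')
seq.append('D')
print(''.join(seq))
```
CD

ValueError is caught by its specific handler, not RuntimeError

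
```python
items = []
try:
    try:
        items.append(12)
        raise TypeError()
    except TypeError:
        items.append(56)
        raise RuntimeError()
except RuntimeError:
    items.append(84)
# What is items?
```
[12, 56, 84]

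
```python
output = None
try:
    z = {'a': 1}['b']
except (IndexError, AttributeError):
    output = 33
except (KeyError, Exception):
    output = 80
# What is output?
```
80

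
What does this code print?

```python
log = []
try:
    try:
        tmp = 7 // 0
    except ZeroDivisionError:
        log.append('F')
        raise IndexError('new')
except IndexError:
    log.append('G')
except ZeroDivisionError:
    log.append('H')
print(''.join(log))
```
FG

New IndexError raised, caught by outer IndexError handler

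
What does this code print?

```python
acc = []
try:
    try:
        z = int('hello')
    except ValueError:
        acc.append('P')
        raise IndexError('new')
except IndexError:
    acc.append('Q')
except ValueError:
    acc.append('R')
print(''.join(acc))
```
PQ

New IndexError raised, caught by outer IndexError handler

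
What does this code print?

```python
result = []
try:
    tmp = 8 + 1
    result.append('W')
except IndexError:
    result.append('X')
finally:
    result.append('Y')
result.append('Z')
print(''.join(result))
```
WYZ

finally runs after normal execution too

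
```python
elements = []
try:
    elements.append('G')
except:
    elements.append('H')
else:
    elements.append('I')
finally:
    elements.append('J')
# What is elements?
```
['G', 'I', 'J']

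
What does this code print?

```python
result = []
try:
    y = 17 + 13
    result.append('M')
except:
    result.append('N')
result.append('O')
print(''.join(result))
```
MO

No exception, try block completes normally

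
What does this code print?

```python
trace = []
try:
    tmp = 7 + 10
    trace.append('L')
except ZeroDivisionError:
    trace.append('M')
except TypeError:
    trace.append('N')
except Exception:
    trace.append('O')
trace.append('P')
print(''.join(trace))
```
LP

No exception, try block completes normally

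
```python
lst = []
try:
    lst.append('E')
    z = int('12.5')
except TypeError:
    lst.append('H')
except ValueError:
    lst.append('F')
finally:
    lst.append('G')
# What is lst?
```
['E', 'F', 'G']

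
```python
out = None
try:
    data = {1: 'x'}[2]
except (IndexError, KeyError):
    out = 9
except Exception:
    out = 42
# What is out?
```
9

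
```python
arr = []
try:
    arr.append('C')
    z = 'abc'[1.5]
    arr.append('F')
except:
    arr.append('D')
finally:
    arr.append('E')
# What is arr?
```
['C', 'D', 'E']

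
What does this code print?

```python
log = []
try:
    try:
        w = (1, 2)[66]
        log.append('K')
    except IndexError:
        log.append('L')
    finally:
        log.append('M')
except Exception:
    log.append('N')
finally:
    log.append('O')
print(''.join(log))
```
LMO

Both finally blocks run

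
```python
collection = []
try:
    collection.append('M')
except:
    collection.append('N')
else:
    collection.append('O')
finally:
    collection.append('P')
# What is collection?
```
['M', 'O', 'P']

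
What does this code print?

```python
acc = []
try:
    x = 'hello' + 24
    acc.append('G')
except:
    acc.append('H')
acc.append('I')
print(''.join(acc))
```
HI

Exception raised in try, caught by bare except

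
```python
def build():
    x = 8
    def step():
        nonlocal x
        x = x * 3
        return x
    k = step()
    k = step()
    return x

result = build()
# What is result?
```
72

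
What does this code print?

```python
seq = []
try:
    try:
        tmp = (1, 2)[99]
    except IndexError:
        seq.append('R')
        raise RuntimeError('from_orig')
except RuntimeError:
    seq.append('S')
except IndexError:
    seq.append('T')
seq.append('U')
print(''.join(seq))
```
RSU

RuntimeError raised and caught, original IndexError not re-raised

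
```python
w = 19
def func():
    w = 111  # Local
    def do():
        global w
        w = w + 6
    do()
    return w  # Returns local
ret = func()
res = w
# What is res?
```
25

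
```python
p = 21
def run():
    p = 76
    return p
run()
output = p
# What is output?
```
21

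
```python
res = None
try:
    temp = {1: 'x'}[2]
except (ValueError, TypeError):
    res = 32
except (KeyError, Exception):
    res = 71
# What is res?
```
71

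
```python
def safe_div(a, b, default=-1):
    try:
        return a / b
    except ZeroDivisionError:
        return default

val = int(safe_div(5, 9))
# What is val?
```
0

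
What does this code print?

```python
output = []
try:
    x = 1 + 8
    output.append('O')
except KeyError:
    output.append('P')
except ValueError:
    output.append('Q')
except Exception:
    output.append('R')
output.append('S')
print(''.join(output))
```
OS

No exception, try block completes normally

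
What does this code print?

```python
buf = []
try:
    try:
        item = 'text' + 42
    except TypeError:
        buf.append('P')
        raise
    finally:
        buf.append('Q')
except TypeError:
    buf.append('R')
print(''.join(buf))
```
PQR

finally runs before re-raised exception propagates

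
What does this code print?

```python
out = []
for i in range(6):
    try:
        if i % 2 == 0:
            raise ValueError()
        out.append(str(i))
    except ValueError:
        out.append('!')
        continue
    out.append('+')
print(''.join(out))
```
!1+!3+!5+

continue in except skips rest of loop body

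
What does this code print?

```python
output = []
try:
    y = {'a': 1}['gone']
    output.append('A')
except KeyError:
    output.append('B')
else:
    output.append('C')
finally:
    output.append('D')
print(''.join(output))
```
BD

Exception: except runs, else skipped, finally runs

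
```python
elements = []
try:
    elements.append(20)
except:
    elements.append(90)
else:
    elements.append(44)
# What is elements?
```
[20, 44]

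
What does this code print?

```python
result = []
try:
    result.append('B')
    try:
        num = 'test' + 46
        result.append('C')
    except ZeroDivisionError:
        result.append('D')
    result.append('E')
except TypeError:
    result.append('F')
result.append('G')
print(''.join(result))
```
BFG

Inner handler doesn't match, propagates to outer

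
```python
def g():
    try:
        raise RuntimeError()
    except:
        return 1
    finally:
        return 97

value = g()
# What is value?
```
97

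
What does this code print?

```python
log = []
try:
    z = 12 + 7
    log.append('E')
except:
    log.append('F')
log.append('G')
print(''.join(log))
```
EG

No exception, try block completes normally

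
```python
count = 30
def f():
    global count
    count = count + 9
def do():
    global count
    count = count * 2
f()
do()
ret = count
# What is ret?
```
78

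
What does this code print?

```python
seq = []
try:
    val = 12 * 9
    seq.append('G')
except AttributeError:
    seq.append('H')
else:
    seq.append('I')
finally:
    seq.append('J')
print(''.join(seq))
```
GIJ

else runs before finally when no exception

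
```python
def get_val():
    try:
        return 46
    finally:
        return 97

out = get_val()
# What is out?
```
97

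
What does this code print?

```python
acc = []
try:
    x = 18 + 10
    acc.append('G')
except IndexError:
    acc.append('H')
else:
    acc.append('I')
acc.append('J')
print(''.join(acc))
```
GIJ

else block runs when no exception occurs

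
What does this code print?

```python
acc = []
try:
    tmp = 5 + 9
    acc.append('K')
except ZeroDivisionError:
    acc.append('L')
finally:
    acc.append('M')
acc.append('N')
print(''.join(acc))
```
KMN

finally runs after normal execution too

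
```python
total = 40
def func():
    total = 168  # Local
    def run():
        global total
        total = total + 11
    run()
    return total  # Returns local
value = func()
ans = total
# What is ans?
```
51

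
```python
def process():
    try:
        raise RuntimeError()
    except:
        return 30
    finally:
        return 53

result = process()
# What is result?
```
53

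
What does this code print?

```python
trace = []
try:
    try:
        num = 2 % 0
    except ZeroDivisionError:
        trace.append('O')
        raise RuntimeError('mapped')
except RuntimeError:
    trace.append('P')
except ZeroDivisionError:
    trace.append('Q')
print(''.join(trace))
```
OP

New RuntimeError raised, caught by outer RuntimeError handler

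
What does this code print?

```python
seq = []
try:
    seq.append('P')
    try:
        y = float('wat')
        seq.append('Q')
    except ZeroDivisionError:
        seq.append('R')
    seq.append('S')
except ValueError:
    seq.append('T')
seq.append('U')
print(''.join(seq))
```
PTU

Inner handler doesn't match, propagates to outer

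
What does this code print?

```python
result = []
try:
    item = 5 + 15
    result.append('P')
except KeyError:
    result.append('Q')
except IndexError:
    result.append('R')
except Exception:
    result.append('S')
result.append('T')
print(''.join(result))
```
PT

No exception, try block completes normally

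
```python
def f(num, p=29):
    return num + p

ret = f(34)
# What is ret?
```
63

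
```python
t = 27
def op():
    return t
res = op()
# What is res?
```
27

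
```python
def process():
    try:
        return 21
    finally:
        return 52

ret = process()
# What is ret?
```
52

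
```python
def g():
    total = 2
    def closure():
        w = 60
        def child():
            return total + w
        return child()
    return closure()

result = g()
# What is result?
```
62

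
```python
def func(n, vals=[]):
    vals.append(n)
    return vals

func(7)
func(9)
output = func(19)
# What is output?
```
[7, 9, 19]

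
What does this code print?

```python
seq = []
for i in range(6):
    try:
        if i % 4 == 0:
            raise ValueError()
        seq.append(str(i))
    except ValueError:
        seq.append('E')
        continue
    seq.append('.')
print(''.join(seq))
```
E1.2.3.E5.

continue in except skips rest of loop body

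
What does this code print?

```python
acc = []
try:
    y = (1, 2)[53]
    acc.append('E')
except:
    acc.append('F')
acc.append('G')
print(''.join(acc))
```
FG

Exception raised in try, caught by bare except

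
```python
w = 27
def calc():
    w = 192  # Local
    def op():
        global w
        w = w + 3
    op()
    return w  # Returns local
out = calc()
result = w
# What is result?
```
30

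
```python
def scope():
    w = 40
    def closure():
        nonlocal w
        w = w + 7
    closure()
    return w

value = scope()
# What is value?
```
47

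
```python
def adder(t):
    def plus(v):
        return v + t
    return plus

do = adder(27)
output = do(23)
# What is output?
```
50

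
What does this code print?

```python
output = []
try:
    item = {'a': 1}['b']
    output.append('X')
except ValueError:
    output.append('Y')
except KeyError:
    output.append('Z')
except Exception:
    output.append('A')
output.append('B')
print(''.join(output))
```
ZB

KeyError matches before generic Exception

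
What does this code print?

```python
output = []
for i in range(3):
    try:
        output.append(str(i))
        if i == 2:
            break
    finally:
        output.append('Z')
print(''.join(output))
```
0Z1Z2Z

finally runs even when breaking out of loop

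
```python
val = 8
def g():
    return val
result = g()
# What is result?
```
8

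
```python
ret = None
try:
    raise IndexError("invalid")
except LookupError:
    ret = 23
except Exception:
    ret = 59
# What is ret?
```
23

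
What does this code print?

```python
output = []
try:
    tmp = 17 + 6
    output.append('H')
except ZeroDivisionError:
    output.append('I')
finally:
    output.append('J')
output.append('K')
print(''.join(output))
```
HJK

finally runs after normal execution too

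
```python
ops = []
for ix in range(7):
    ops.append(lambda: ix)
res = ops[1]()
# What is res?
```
6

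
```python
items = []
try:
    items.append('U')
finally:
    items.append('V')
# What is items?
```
['U', 'V']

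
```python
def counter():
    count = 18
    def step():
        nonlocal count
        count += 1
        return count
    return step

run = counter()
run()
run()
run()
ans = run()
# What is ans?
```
22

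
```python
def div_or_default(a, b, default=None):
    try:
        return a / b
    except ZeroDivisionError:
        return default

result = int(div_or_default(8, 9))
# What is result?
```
0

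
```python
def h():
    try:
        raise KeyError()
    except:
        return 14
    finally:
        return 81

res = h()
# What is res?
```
81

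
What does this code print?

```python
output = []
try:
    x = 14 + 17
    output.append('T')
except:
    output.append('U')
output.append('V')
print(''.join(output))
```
TV

No exception, try block completes normally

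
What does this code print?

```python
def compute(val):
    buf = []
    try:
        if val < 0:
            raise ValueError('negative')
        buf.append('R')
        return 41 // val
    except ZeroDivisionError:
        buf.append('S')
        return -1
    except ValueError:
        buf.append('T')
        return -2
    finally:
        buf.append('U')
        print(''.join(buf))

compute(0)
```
RSU

val=0 causes ZeroDivisionError, caught, finally prints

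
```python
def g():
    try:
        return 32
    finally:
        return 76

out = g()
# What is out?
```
76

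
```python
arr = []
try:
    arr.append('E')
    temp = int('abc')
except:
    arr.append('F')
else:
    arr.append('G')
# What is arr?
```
['E', 'F']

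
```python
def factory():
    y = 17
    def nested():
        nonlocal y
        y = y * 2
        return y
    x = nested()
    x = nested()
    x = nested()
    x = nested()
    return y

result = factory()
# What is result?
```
272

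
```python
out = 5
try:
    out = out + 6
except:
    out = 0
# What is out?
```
11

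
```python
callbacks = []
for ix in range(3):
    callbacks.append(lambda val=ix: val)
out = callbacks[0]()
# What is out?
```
0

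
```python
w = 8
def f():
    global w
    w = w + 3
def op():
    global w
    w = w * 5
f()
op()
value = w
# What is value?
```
55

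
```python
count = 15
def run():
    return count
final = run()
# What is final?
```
15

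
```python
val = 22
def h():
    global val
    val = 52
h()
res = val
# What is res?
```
52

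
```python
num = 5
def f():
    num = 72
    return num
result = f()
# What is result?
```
72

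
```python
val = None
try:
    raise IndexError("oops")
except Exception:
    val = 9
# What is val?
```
9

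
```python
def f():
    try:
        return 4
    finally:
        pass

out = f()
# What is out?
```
4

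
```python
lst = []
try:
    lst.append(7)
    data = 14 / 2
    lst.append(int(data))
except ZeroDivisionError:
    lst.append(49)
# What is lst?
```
[7, 7]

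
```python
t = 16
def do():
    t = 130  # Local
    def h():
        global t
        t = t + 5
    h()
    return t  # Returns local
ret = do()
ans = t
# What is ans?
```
21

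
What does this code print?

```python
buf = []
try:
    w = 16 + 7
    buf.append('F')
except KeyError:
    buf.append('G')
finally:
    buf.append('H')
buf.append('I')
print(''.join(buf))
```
FHI

finally runs after normal execution too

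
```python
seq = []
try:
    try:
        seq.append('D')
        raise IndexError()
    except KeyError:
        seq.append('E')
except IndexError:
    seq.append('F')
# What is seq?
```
['D', 'F']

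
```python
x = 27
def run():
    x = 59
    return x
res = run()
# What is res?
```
59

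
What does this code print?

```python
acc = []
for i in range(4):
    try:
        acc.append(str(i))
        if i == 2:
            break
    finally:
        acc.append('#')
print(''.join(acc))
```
0#1#2#

finally runs even when breaking out of loop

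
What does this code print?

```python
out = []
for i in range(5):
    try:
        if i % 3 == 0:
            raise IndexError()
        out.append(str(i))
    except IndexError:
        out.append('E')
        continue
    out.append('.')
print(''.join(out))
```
E1.2.E4.

continue in except skips rest of loop body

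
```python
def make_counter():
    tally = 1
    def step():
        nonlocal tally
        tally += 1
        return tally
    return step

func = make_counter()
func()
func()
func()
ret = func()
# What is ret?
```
5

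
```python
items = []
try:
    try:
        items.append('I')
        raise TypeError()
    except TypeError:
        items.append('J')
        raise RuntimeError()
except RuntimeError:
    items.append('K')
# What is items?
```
['I', 'J', 'K']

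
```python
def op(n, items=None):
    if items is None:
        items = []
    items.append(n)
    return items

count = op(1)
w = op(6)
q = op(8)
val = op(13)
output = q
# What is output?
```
[8]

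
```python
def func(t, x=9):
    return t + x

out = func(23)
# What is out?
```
32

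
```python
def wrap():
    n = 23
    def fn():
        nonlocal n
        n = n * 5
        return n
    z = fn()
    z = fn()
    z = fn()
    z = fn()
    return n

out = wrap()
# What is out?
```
14375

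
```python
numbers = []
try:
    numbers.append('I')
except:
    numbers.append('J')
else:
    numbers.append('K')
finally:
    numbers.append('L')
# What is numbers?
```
['I', 'K', 'L']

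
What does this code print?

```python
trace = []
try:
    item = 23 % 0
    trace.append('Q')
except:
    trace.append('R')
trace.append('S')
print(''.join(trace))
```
RS

Exception raised in try, caught by bare except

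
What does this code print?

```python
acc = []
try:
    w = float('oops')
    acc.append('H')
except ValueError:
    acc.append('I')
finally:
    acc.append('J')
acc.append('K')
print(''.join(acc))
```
IJK

finally always runs, even after exception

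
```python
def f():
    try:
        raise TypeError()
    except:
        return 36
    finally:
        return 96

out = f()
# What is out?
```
96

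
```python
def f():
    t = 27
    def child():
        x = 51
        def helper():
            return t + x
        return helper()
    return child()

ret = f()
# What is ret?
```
78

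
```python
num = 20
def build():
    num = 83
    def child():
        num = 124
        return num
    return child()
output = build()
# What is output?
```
124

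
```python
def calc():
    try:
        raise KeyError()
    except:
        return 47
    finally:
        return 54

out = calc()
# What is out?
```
54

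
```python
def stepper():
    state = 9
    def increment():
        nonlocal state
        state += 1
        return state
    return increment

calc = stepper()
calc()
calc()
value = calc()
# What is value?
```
12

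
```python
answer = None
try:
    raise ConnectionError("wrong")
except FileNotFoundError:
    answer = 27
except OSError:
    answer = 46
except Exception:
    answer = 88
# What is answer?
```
46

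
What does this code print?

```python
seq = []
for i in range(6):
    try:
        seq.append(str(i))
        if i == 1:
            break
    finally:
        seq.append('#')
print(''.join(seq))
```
0#1#

finally runs even when breaking out of loop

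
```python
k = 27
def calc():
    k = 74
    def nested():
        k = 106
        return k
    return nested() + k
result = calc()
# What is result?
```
180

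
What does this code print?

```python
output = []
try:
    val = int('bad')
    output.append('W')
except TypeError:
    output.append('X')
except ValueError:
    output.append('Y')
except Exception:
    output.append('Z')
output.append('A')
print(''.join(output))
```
YA

ValueError matches before generic Exception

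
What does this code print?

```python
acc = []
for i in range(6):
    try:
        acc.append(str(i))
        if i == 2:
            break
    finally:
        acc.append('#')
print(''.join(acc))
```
0#1#2#

finally runs even when breaking out of loop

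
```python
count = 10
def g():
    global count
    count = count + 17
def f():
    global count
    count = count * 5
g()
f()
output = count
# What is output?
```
135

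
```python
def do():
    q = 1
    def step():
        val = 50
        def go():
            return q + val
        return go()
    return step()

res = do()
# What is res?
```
51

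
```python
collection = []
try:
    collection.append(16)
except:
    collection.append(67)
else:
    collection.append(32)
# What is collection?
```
[16, 32]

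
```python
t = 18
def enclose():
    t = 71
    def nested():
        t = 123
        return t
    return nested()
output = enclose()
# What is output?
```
123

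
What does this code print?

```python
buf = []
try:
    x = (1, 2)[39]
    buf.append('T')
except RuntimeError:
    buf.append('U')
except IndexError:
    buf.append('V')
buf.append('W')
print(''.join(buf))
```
VW

IndexError is caught by its specific handler, not RuntimeError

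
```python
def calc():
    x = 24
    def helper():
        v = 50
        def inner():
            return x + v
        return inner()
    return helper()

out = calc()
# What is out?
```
74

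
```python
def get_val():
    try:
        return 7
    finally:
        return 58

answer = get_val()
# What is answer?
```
58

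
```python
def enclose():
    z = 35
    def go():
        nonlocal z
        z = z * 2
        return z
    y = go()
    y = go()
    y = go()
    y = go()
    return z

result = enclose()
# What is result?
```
560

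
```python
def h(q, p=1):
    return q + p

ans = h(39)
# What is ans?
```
40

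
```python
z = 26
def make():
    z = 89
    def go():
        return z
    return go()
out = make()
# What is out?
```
89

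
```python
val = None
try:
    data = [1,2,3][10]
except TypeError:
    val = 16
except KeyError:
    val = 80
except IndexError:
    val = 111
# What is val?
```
111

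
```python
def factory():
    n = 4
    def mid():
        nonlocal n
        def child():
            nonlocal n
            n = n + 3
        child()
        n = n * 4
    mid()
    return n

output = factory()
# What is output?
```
28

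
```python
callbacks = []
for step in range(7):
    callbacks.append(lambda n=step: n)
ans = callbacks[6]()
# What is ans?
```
6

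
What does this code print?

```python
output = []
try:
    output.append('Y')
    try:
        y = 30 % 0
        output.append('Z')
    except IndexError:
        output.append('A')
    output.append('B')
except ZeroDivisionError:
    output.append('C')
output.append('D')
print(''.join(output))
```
YCD

Inner handler doesn't match, propagates to outer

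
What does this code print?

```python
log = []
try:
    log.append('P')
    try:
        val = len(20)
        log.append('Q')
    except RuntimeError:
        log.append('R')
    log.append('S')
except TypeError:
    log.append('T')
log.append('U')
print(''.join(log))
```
PTU

Inner handler doesn't match, propagates to outer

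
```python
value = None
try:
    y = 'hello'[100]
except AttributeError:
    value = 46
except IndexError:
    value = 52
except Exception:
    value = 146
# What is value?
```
52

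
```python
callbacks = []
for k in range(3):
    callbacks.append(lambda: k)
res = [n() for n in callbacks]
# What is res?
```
[2, 2, 2]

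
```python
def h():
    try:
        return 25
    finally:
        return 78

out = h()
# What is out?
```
78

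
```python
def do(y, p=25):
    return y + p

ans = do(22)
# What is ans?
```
47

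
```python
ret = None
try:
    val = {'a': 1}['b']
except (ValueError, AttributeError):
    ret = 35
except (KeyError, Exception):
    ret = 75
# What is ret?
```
75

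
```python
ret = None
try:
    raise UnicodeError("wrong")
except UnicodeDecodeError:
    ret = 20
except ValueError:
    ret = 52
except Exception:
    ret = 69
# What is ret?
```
52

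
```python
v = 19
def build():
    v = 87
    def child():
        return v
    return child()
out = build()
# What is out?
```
87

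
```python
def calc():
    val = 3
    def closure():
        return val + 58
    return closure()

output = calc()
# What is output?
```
61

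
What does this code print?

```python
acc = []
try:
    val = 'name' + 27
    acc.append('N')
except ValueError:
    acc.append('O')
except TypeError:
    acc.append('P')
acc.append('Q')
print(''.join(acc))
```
PQ

TypeError is caught by its specific handler, not ValueError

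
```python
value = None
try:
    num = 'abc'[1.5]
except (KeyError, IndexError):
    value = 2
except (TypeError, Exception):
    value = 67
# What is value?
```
67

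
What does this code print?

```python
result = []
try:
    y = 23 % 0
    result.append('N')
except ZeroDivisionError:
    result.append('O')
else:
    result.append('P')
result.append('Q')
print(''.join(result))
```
OQ

else block skipped when exception is caught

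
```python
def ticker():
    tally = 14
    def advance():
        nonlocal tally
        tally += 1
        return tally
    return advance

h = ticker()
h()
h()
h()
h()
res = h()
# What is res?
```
19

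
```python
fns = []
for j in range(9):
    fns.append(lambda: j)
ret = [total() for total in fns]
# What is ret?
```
[8, 8, 8, 8, 8, 8, 8, 8, 8]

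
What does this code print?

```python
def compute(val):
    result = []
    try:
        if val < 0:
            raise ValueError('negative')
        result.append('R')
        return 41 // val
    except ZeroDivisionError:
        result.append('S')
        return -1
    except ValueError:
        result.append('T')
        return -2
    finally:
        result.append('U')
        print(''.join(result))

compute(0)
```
RSU

val=0 causes ZeroDivisionError, caught, finally prints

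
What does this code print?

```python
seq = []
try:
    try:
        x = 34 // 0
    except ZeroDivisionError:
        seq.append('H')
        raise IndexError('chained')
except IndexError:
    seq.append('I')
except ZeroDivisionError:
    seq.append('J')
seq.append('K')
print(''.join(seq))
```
HIK

IndexError raised and caught, original ZeroDivisionError not re-raised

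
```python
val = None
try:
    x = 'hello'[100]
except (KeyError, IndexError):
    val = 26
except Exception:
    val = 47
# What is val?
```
26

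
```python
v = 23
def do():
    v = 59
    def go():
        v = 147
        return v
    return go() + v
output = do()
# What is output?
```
206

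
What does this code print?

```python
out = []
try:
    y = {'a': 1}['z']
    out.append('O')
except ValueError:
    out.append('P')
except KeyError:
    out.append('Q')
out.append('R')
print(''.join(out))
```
QR

KeyError is caught by its specific handler, not ValueError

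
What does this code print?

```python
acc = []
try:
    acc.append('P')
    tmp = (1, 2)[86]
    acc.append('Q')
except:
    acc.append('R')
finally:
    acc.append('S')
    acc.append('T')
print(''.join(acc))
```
PRST

Code before exception runs, then except, then all of finally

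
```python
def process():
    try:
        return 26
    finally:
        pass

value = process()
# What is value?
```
26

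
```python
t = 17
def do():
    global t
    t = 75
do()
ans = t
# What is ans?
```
75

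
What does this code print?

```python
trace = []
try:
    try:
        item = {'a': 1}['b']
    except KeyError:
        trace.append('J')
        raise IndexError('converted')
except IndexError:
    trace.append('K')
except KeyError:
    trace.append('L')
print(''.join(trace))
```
JK

New IndexError raised, caught by outer IndexError handler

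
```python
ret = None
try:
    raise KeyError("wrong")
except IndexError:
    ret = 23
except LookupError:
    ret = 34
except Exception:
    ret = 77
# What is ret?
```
34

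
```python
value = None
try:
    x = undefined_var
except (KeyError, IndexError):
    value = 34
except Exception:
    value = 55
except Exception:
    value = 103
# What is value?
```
55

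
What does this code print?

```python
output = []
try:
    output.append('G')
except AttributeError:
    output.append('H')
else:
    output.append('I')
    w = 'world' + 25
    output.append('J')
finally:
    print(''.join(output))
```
GI

Try succeeds, else appends 'I', TypeError in else is uncaught, finally prints before exception propagates ('J' never appended)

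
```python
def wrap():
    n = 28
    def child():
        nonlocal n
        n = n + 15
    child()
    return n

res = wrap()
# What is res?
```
43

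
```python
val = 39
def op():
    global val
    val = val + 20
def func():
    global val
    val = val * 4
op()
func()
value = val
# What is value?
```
236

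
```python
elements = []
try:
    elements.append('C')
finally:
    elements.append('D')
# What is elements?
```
['C', 'D']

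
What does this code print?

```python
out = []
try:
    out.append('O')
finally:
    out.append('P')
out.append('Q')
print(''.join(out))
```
OPQ

try/finally without except, no exception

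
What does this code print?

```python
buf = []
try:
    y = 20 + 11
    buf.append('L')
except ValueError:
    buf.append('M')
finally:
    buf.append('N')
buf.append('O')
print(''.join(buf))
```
LNO

finally runs after normal execution too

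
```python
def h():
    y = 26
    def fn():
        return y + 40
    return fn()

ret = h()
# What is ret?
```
66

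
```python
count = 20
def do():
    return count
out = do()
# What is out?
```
20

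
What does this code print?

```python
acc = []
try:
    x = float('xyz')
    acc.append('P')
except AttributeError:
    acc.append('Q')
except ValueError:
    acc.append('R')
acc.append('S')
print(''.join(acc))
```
RS

ValueError is caught by its specific handler, not AttributeError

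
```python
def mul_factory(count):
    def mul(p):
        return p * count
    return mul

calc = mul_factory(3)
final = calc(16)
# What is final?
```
48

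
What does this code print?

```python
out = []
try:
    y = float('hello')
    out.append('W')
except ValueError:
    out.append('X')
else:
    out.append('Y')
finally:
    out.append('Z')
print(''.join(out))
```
XZ

Exception: except runs, else skipped, finally runs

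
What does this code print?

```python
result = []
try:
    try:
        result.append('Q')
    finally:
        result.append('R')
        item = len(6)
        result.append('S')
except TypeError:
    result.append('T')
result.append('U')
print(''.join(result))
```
QRTU

Exception in inner finally caught by outer except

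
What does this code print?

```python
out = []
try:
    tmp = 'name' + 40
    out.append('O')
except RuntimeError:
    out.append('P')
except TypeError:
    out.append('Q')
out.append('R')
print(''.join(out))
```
QR

TypeError is caught by its specific handler, not RuntimeError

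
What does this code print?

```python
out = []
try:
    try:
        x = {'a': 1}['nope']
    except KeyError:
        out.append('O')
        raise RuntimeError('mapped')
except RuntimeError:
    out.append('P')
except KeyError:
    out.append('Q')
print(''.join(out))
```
OP

New RuntimeError raised, caught by outer RuntimeError handler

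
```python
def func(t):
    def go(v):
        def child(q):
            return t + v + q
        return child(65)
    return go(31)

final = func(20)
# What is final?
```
116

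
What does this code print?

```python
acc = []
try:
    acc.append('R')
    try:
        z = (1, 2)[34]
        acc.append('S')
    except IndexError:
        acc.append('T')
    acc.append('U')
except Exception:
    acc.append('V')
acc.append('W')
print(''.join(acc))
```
RTUW

Inner exception caught by inner handler, outer continues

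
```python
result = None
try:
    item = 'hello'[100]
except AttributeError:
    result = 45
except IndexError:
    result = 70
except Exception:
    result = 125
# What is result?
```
70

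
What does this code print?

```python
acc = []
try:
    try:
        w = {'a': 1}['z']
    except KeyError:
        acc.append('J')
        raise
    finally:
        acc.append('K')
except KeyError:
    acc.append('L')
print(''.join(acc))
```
JKL

finally runs before re-raised exception propagates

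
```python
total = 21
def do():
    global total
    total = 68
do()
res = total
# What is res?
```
68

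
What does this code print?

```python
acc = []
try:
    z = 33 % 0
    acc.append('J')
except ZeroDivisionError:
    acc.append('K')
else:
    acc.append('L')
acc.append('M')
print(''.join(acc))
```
KM

else block skipped when exception is caught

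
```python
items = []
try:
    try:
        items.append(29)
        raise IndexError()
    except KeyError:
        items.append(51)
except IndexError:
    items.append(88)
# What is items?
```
[29, 88]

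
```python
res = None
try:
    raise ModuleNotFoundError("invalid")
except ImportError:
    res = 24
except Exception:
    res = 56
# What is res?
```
24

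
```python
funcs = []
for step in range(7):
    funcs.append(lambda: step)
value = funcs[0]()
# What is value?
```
6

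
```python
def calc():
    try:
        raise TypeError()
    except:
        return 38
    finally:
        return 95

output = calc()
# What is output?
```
95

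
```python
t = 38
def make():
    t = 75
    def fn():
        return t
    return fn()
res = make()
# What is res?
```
75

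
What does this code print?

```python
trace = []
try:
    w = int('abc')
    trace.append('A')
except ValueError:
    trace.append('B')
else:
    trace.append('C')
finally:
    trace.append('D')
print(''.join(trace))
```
BD

Exception: except runs, else skipped, finally runs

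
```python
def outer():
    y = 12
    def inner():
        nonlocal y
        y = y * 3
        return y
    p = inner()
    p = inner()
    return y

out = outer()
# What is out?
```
108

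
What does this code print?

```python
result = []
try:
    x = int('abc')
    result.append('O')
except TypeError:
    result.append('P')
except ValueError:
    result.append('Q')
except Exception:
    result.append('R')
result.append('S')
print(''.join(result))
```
QS

ValueError matches before generic Exception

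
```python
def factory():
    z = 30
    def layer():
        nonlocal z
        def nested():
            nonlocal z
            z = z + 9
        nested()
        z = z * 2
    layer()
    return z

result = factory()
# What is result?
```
78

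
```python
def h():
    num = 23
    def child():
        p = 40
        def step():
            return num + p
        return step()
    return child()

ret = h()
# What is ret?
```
63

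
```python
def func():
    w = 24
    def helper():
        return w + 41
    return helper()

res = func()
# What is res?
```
65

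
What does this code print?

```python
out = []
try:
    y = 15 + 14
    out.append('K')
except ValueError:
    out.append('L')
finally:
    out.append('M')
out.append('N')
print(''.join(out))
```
KMN

finally runs after normal execution too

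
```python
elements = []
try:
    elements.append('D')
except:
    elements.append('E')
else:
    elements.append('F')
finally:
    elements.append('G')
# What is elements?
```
['D', 'F', 'G']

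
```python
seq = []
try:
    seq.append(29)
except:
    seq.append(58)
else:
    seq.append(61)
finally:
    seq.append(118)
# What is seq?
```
[29, 61, 118]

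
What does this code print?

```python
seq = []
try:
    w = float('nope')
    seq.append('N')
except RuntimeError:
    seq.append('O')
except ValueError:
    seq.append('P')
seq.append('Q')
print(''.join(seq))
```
PQ

ValueError is caught by its specific handler, not RuntimeError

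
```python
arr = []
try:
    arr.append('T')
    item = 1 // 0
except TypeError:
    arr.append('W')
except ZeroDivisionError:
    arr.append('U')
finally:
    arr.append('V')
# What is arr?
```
['T', 'U', 'V']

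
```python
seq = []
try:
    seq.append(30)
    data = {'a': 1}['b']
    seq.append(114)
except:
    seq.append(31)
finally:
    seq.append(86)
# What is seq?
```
[30, 31, 86]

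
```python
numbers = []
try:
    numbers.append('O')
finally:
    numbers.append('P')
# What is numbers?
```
['O', 'P']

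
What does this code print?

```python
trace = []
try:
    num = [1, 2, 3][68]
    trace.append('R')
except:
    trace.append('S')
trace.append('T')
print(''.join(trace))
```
ST

Exception raised in try, caught by bare except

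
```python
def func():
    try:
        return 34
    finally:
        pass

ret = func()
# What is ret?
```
34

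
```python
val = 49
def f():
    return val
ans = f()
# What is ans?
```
49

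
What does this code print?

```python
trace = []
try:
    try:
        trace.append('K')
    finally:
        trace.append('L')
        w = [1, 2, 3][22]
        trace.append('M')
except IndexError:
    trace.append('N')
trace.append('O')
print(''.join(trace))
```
KLNO

Exception in inner finally caught by outer except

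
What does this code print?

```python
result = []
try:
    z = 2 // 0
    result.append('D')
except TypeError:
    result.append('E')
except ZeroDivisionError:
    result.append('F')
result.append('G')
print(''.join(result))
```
FG

ZeroDivisionError is caught by its specific handler, not TypeError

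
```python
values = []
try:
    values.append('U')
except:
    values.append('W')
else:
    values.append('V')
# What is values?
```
['U', 'V']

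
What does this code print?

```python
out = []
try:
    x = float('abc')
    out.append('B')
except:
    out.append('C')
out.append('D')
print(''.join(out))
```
CD

Exception raised in try, caught by bare except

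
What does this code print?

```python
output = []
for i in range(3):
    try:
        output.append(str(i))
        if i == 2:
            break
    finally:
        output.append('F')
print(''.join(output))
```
0F1F2F

finally runs even when breaking out of loop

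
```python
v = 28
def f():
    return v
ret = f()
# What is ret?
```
28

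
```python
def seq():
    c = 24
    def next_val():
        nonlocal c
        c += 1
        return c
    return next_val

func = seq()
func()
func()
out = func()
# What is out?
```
27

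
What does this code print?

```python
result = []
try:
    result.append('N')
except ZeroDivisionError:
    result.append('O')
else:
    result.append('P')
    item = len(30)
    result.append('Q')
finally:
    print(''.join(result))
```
NP

Try succeeds, else appends 'P', TypeError in else is uncaught, finally prints before exception propagates ('Q' never appended)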